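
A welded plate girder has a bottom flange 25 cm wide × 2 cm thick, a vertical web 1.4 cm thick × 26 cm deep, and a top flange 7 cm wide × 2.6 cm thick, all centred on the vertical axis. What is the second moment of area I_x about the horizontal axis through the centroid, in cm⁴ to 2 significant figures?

I_x ≈ 1.4 × 10⁴ cm⁴

Split into non-overlapping primitives; take the origin at the lower-left of the bounding box.
Bottom plate: 25 × 2, A = 50 cm², y = 1 cm, Ī = 16.67 cm⁴.
Web plate: 1.4 × 26, A = 36.4 cm², y = 15 cm, Ī = 2 051 cm⁴.
Top plate: 7 × 2.6, A = 18.2 cm², y = 29.3 cm, Ī = 10.25 cm⁴.
Centroid: ȳ = ΣA·y / ΣA = 10.8 cm.
Transfer each piece to the horizontal axis through the centroid using Ī + A·d² with d = y − 10.8:
  bottom plate: d = -9.796 cm → contributes +4 815 cm⁴
  web plate: d = 4.204 cm → contributes +2 694 cm⁴
  top plate: d = 18.5 cm → contributes +6 242 cm⁴
Total I = 13 750 cm⁴.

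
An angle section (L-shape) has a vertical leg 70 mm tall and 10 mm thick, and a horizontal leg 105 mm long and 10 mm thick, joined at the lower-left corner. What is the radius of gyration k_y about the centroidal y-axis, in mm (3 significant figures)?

k_y ≈ 33.3 mm

Treat the section as a set of non-overlapping primitives; coordinates are from the bounding-box lower-left.
Vertical leg: 10 × 70, A = 700 mm², x = 5 mm, Ī = 5833.3 mm⁴.
Horizontal leg (remainder): 95 × 10, A = 950 mm², x = 57.5 mm, Ī = 714 479 mm⁴.
Centroid: x̄ = ΣA·x / ΣA = 35.227 mm.
Transfer each piece to the centroidal y-axis using Ī + A·d² with d = x − 35.227:
  vertical leg: d = -30.227 mm → contributes +645 415 mm⁴
  horizontal leg (remainder): d = 22.273 mm → contributes +1 185 750 mm⁴
Total I = 1 831 165 mm⁴.
Radius of gyration: k = √(I/A) = √(1 831 165 / 1 650) = 33.314 mm.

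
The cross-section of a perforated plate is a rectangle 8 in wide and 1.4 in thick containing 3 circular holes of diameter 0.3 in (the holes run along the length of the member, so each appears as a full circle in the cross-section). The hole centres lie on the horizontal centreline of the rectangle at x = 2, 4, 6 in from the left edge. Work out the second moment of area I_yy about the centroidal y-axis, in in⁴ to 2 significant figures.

I_yy ≈ 59 in⁴

Break the section into simple shapes (no overlaps), measuring from the bottom-left corner of the bounding box.
Plate: 8 × 1.4, A = 11.2 in², x = 4 in, Ī = 59.73 in⁴.
Hole 1 (subtracted): ⌀0.3, A = 0.07069 in², x = 2 in, Ī = 0.0003976 in⁴.
Hole 2 (subtracted): ⌀0.3, A = 0.07069 in², x = 4 in, Ī = 0.0003976 in⁴.
Hole 3 (subtracted): ⌀0.3, A = 0.07069 in², x = 6 in, Ī = 0.0003976 in⁴.
By symmetry the centroid is at mid-width, x̄ = 4 in.
Transfer each piece to the centroidal y-axis using Ī + A·d² with d = x − 4:
  plate: d = 0 in → contributes +59.73 in⁴
  hole 1: d = -2 in → contributes −0.2831 in⁴
  hole 2: d = 0 in → contributes −0.0003976 in⁴
  hole 3: d = 2 in → contributes −0.2831 in⁴
Total I = 59.17 in⁴.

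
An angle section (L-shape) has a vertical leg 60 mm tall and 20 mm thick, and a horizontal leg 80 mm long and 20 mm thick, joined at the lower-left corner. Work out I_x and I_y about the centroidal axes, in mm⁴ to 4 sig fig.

I_x ≈ 6.400 × 10⁵ mm⁴, I_y ≈ 1.360 × 10⁶ mm⁴

Treat the section as a set of non-overlapping primitives; coordinates are from the bounding-box lower-left.
Vertical leg: 20 × 60, A = 1 200 mm², y = 30 mm, Ī = 360 000 mm⁴.
Horizontal leg (remainder): 60 × 20, A = 1 200 mm², y = 10 mm, Ī = 40 000 mm⁴.
Centroid: ȳ = ΣA·y / ΣA = 20 mm.
Transfer each piece to the centroidal x-axis using Ī + A·d² with d = y − 20:
  vertical leg: d = 10 mm → contributes +480 000 mm⁴
  horizontal leg (remainder): d = -10 mm → contributes +160 000 mm⁴
Total I = 640 000 mm⁴.
For the y-axis: x̄ = 30 mm.
Repeating about the centroidal y-axis gives I_y = 1 360 000 mm⁴.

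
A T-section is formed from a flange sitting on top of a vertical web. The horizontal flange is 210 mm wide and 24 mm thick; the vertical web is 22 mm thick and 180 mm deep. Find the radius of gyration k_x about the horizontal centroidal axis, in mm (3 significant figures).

Decompose the section into non-overlapping parts with the origin at the bottom-left of its bounding rectangle.
Flange: 210 × 24, A = 5 040 mm², y = 192 mm, Ī = 241 920 mm⁴.
Web: 22 × 180, A = 3 960 mm², y = 90 mm, Ī = 10 692 000 mm⁴.
Centroid: ȳ = ΣA·y / ΣA = 147.12 mm.
Transfer each piece to the horizontal centroidal axis using Ī + A·d² with d = y − 147.12:
  flange: d = 44.88 mm → contributes +10 393 561 mm⁴
  web: d = -57.12 mm → contributes +23 612 270 mm⁴
Total I = 34 005 830 mm⁴.
Radius of gyration: k = √(I/A) = √(34 005 830 / 9 000) = 61.469 mm.

k_x ≈ 61.5 mm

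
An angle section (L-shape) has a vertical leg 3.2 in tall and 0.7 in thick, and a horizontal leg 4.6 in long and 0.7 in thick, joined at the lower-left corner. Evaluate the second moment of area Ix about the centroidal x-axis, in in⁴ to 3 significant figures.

Ix ≈ 3.95 in⁴

Break the section into simple shapes (no overlaps), measuring from the bottom-left corner of the bounding box.
Vertical leg: 0.7 × 3.2, A = 2.24 in², y = 1.6 in, Ī = 1.9115 in⁴.
Horizontal leg (remainder): 3.9 × 0.7, A = 2.73 in², y = 0.35 in, Ī = 0.11148 in⁴.
Centroid: ȳ = ΣA·y / ΣA = 0.91338 in.
Transfer each piece to the centroidal x-axis using Ī + A·d² with d = y − 0.91338:
  vertical leg: d = 0.68662 in → contributes +2.9675 in⁴
  horizontal leg (remainder): d = -0.56338 in → contributes +0.97797 in⁴
Total I = 3.9455 in⁴.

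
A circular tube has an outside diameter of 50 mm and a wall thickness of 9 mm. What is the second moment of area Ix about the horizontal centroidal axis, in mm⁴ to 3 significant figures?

Ix ≈ 2.55 × 10⁵ mm⁴

Break the section into simple shapes (no overlaps), measuring from the bottom-left corner of the bounding box.
Outer circle: ⌀50, A = 1963.5 mm², y = 25 mm, Ī = 306 796 mm⁴.
Bore (subtracted): ⌀32, A = 804.25 mm², y = 25 mm, Ī = 51 472 mm⁴.
By symmetry the centroid is at mid-height, ȳ = 25 mm.
All pieces are centred on the horizontal centroidal axis, so I = ΣĪ (holes subtracted) = 255 324 mm⁴.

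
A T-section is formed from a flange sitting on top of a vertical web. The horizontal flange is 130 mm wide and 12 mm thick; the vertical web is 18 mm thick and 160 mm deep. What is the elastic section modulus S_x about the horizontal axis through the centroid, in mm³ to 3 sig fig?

S_x ≈ 1.24 × 10⁵ mm³

Split into non-overlapping primitives; take the origin at the lower-left of the bounding box.
Flange: 130 × 12, A = 1 560 mm², y = 166 mm, Ī = 18 720 mm⁴.
Web: 18 × 160, A = 2 880 mm², y = 80 mm, Ī = 6 144 000 mm⁴.
Centroid: ȳ = ΣA·y / ΣA = 110.22 mm.
Transfer each piece to the horizontal axis through the centroid using Ī + A·d² with d = y − 110.22:
  flange: d = 55.784 mm → contributes +4 873 176 mm⁴
  web: d = -30.216 mm → contributes +8 773 497 mm⁴
Total I = 13 646 672 mm⁴.
Extreme fibre distance c = 110.22 mm; S = I/c = 123 817 mm³.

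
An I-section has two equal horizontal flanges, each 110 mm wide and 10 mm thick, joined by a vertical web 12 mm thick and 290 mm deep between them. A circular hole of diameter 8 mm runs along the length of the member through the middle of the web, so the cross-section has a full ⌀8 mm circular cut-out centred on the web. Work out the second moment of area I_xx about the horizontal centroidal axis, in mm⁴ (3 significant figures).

Decompose the section into non-overlapping parts with the origin at the bottom-left of its bounding rectangle.
Bottom flange: 110 × 10, A = 1 100 mm², y = 5 mm, Ī = 9166.7 mm⁴.
Web: 12 × 290, A = 3 480 mm², y = 155 mm, Ī = 24 389 000 mm⁴.
Top flange: 110 × 10, A = 1 100 mm², y = 305 mm, Ī = 9166.7 mm⁴.
Hole (subtracted): ⌀8, A = 50.265 mm², y = 155 mm, Ī = 201.06 mm⁴.
By symmetry the centroid is at mid-height, ȳ = 155 mm.
Transfer each piece to the horizontal centroidal axis using Ī + A·d² with d = y − 155:
  bottom flange: d = -150 mm → contributes +24 759 167 mm⁴
  web: d = 0 mm → contributes +24 389 000 mm⁴
  top flange: d = 150 mm → contributes +24 759 167 mm⁴
  hole: d = 0 mm → contributes −201.06 mm⁴
Total I = 73 907 132 mm⁴.

I_xx ≈ 7.39 × 10⁷ mm⁴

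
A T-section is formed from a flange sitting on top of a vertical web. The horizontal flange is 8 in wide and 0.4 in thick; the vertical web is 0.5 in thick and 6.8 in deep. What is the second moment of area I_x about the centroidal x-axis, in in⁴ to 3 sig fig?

Break the section into simple shapes (no overlaps), measuring from the bottom-left corner of the bounding box.
Flange: 8 × 0.4, A = 3.2 in², y = 7 in, Ī = 0.042667 in⁴.
Web: 0.5 × 6.8, A = 3.4 in², y = 3.4 in, Ī = 13.101 in⁴.
Centroid: ȳ = ΣA·y / ΣA = 5.1455 in.
Transfer each piece to the centroidal x-axis using Ī + A·d² with d = y − 5.1455:
  flange: d = 1.8545 in → contributes +11.049 in⁴
  web: d = -1.7455 in → contributes +23.46 in⁴
Total I = 34.508 in⁴.

I_x ≈ 34.5 in⁴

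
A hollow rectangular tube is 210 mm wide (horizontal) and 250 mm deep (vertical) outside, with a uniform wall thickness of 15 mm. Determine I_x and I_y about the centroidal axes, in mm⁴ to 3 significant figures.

Decompose the section into non-overlapping parts with the origin at the bottom-left of its bounding rectangle.
Outer rectangle: 210 × 250, A = 52 500 mm², y = 125 mm, Ī = 273 437 500 mm⁴.
Inner void (subtracted): 180 × 220, A = 39 600 mm², y = 125 mm, Ī = 159 720 000 mm⁴.
By symmetry the centroid is at mid-height, ȳ = 125 mm.
All pieces are centred on the centroidal x-axis, so I = ΣĪ (holes subtracted) = 113 717 500 mm⁴.
Repeating about the centroidal y-axis gives I_y = 86 017 500 mm⁴.

I_x ≈ 1.14 × 10⁸ mm⁴, I_y ≈ 8.60 × 10⁷ mm⁴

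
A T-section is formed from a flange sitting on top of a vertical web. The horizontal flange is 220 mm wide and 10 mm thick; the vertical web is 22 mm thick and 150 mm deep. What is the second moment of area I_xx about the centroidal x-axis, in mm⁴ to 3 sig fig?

I_xx ≈ 1.47 × 10⁷ mm⁴

Break the section into simple shapes (no overlaps), measuring from the bottom-left corner of the bounding box.
Flange: 220 × 10, A = 2 200 mm², y = 155 mm, Ī = 18 333 mm⁴.
Web: 22 × 150, A = 3 300 mm², y = 75 mm, Ī = 6 187 500 mm⁴.
Centroid: ȳ = ΣA·y / ΣA = 107 mm.
Transfer each piece to the centroidal x-axis using Ī + A·d² with d = y − 107:
  flange: d = 48 mm → contributes +5 087 133 mm⁴
  web: d = -32 mm → contributes +9 566 700 mm⁴
Total I = 14 653 833 mm⁴.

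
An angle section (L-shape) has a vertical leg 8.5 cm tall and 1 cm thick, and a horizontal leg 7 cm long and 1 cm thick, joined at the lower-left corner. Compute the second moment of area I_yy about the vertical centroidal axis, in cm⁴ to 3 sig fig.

Decompose the section into non-overlapping parts with the origin at the bottom-left of its bounding rectangle.
Vertical leg: 1 × 8.5, A = 8.5 cm², x = 0.5 cm, Ī = 0.70833 cm⁴.
Horizontal leg (remainder): 6 × 1, A = 6 cm², x = 4 cm, Ī = 18 cm⁴.
Centroid: x̄ = ΣA·x / ΣA = 1.9483 cm.
Transfer each piece to the vertical centroidal axis using Ī + A·d² with d = x − 1.9483:
  vertical leg: d = -1.4483 cm → contributes +18.537 cm⁴
  horizontal leg (remainder): d = 2.0517 cm → contributes +43.257 cm⁴
Total I = 61.795 cm⁴.

I_yy ≈ 61.8 cm⁴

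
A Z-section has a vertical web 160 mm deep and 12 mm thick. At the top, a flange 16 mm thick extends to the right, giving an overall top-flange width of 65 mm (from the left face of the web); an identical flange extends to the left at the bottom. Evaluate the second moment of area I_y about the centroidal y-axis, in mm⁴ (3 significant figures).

I_y ≈ 2.21 × 10⁶ mm⁴

Treat the section as a set of non-overlapping primitives; coordinates are from the bounding-box lower-left.
Web: 12 × 160, A = 1 920 mm², x = 59 mm, Ī = 23 040 mm⁴.
Top flange (beyond web): 53 × 16, A = 848 mm², x = 91.5 mm, Ī = 198 503 mm⁴.
Bottom flange (beyond web): 53 × 16, A = 848 mm², x = 26.5 mm, Ī = 198 503 mm⁴.
Centroid: x̄ = ΣA·x / ΣA = 59 mm.
Transfer each piece to the centroidal y-axis using Ī + A·d² with d = x − 59:
  web: d = 0 mm → contributes +23 040 mm⁴
  top flange (beyond web): d = 32.5 mm → contributes +1 094 203 mm⁴
  bottom flange (beyond web): d = -32.5 mm → contributes +1 094 203 mm⁴
Total I = 2 211 445 mm⁴.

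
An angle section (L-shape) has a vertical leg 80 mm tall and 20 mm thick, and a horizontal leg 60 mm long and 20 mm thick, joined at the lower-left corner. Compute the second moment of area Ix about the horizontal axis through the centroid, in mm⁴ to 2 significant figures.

Ix ≈ 1.4 × 10⁶ mm⁴

Break the section into simple shapes (no overlaps), measuring from the bottom-left corner of the bounding box.
Vertical leg: 20 × 80, A = 1 600 mm², y = 40 mm, Ī = 853 333 mm⁴.
Horizontal leg (remainder): 40 × 20, A = 800 mm², y = 10 mm, Ī = 26 667 mm⁴.
Centroid: ȳ = ΣA·y / ΣA = 30 mm.
Transfer each piece to the horizontal axis through the centroid using Ī + A·d² with d = y − 30:
  vertical leg: d = 10 mm → contributes +1 013 333 mm⁴
  horizontal leg (remainder): d = -20 mm → contributes +346 667 mm⁴
Total I = 1 360 000 mm⁴.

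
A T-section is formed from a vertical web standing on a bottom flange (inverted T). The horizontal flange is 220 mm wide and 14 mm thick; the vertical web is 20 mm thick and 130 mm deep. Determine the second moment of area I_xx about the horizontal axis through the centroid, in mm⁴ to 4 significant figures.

Treat the section as a set of non-overlapping primitives; coordinates are from the bounding-box lower-left.
Flange: 220 × 14, A = 3 080 mm², y = 7 mm, Ī = 50306.7 mm⁴.
Web: 20 × 130, A = 2 600 mm², y = 79 mm, Ī = 3 661 667 mm⁴.
Centroid: ȳ = ΣA·y / ΣA = 39.9577 mm.
Transfer each piece to the horizontal axis through the centroid using Ī + A·d² with d = y − 39.9577:
  flange: d = -32.9577 mm → contributes +3 395 843 mm⁴
  web: d = 39.0423 mm → contributes +7 624 840 mm⁴
Total I = 11 020 683 mm⁴.

I_xx ≈ 1.102 × 10⁷ mm⁴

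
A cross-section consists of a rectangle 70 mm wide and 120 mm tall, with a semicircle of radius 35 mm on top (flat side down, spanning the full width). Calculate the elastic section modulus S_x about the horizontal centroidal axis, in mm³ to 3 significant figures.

S_x ≈ 2.35 × 10⁵ mm³

Treat the section as a set of non-overlapping primitives; coordinates are from the bounding-box lower-left.
Rectangular body: 70 × 120, A = 8 400 mm², y = 60 mm, Ī = 10 080 000 mm⁴.
Semicircular cap: semicircle r = 35, A = 1924.2 mm², y = 134.85 mm, Ī = 164 704 mm⁴.
Centroid: ȳ = ΣA·y / ΣA = 73.951 mm.
Transfer each piece to the horizontal centroidal axis using Ī + A·d² with d = y − 73.951:
  rectangular body: d = -13.951 mm → contributes +11 714 977 mm⁴
  semicircular cap: d = 60.903 mm → contributes +7 302 021 mm⁴
Total I = 19 016 997 mm⁴.
Extreme fibre distance c = 81.049 mm; S = I/c = 234 637 mm³.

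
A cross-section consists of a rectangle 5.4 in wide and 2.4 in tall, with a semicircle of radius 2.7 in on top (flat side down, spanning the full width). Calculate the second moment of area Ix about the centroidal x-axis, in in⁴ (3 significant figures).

Ix ≈ 45.5 in⁴

Treat the section as a set of non-overlapping primitives; coordinates are from the bounding-box lower-left.
Rectangular body: 5.4 × 2.4, A = 12.96 in², y = 1.2 in, Ī = 6.2208 in⁴.
Semicircular cap: semicircle r = 2.7, A = 11.451 in², y = 3.5459 in, Ī = 5.8329 in⁴.
Centroid: ȳ = ΣA·y / ΣA = 2.3005 in.
Transfer each piece to the centroidal x-axis using Ī + A·d² with d = y − 2.3005:
  rectangular body: d = -1.1005 in → contributes +21.915 in⁴
  semicircular cap: d = 1.2455 in → contributes +23.596 in⁴
Total I = 45.511 in⁴.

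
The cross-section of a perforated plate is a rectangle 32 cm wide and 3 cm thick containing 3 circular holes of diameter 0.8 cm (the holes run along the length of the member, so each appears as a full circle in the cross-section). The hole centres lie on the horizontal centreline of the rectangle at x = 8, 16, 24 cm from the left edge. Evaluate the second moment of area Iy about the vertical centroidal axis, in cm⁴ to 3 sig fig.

Iy ≈ 8130 cm⁴

Treat the section as a set of non-overlapping primitives; coordinates are from the bounding-box lower-left.
Plate: 32 × 3, A = 96 cm², x = 16 cm, Ī = 8 192 cm⁴.
Hole 1 (subtracted): ⌀0.8, A = 0.50265 cm², x = 8 cm, Ī = 0.020106 cm⁴.
Hole 2 (subtracted): ⌀0.8, A = 0.50265 cm², x = 16 cm, Ī = 0.020106 cm⁴.
Hole 3 (subtracted): ⌀0.8, A = 0.50265 cm², x = 24 cm, Ī = 0.020106 cm⁴.
By symmetry the centroid is at mid-width, x̄ = 16 cm.
Transfer each piece to the vertical centroidal axis using Ī + A·d² with d = x − 16:
  plate: d = 0 cm → contributes +8 192 cm⁴
  hole 1: d = -8 cm → contributes −32.19 cm⁴
  hole 2: d = 0 cm → contributes −0.020106 cm⁴
  hole 3: d = 8 cm → contributes −32.19 cm⁴
Total I = 8127.6 cm⁴.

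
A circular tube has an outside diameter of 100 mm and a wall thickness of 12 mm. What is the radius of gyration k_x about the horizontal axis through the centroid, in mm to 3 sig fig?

Split into non-overlapping primitives; take the origin at the lower-left of the bounding box.
Outer circle: ⌀100, A = 7 854 mm², y = 50 mm, Ī = 4 908 739 mm⁴.
Bore (subtracted): ⌀76, A = 4536.5 mm², y = 50 mm, Ī = 1 637 662 mm⁴.
By symmetry the centroid is at mid-height, ȳ = 50 mm.
All pieces are centred on the horizontal axis through the centroid, so I = ΣĪ (holes subtracted) = 3 271 077 mm⁴.
Radius of gyration: k = √(I/A) = √(3 271 077 / 3317.5) = 31.401 mm.

k_x ≈ 31.4 mm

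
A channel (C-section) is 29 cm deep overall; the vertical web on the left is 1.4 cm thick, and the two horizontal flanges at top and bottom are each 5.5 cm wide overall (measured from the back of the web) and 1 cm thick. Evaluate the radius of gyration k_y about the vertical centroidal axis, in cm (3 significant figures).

Treat the section as a set of non-overlapping primitives; coordinates are from the bounding-box lower-left.
Web: 1.4 × 29, A = 40.6 cm², x = 0.7 cm, Ī = 6.6313 cm⁴.
Top flange (beyond web): 4.1 × 1, A = 4.1 cm², x = 3.45 cm, Ī = 5.7434 cm⁴.
Bottom flange (beyond web): 4.1 × 1, A = 4.1 cm², x = 3.45 cm, Ī = 5.7434 cm⁴.
Centroid: x̄ = ΣA·x / ΣA = 1.1621 cm.
Transfer each piece to the vertical centroidal axis using Ī + A·d² with d = x − 1.1621:
  web: d = -0.46209 cm → contributes +15.301 cm⁴
  top flange (beyond web): d = 2.2879 cm → contributes +27.205 cm⁴
  bottom flange (beyond web): d = 2.2879 cm → contributes +27.205 cm⁴
Total I = 69.711 cm⁴.
Radius of gyration: k = √(I/A) = √(69.711 / 48.8) = 1.1952 cm.

k_y ≈ 1.20 cm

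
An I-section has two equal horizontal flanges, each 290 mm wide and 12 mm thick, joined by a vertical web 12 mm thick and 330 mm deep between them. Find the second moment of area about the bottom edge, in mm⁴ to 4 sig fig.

I_base ≈ 5.817 × 10⁸ mm⁴

Break the section into simple shapes (no overlaps), measuring from the bottom-left corner of the bounding box.
Bottom flange: 290 × 12, A = 3 480 mm², y = 6 mm, Ī = 41 760 mm⁴.
Web: 12 × 330, A = 3 960 mm², y = 177 mm, Ī = 35 937 000 mm⁴.
Top flange: 290 × 12, A = 3 480 mm², y = 348 mm, Ī = 41 760 mm⁴.
Transfer each piece to the bottom edge using Ī + A·d² with d = y − 0:
  bottom flange: d = 6 mm → contributes +167 040 mm⁴
  web: d = 177 mm → contributes +159 999 840 mm⁴
  top flange: d = 348 mm → contributes +421 483 680 mm⁴
Total I = 581 650 560 mm⁴.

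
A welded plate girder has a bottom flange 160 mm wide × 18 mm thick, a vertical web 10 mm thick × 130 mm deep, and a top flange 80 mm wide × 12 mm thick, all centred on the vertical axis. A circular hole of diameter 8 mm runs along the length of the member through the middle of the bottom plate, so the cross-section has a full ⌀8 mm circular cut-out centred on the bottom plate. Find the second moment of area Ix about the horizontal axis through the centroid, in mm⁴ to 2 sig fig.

Decompose the section into non-overlapping parts with the origin at the bottom-left of its bounding rectangle.
Bottom plate: 160 × 18, A = 2 880 mm², y = 9 mm, Ī = 77 760 mm⁴.
Web plate: 10 × 130, A = 1 300 mm², y = 83 mm, Ī = 1 830 833 mm⁴.
Top plate: 80 × 12, A = 960 mm², y = 154 mm, Ī = 11 520 mm⁴.
Hole (subtracted): ⌀8, A = 50.27 mm², y = 9 mm, Ī = 201.1 mm⁴.
Centroid: ȳ = ΣA·y / ΣA = 55.25 mm.
Transfer each piece to the horizontal axis through the centroid using Ī + A·d² with d = y − 55.25:
  bottom plate: d = -46.25 mm → contributes +6 238 248 mm⁴
  web plate: d = 27.75 mm → contributes +2 831 918 mm⁴
  top plate: d = 98.75 mm → contributes +9 373 028 mm⁴
  hole: d = -46.25 mm → contributes −107 722 mm⁴
Total I = 18 335 473 mm⁴.

Ix ≈ 1.8 × 10⁷ mm⁴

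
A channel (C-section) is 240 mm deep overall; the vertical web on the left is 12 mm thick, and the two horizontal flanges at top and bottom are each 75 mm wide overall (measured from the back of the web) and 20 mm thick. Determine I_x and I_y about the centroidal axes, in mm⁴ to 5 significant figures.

Decompose the section into non-overlapping parts with the origin at the bottom-left of its bounding rectangle.
Web: 12 × 240, A = 2 880 mm², y = 120 mm, Ī = 13 824 000 mm⁴.
Top flange (beyond web): 63 × 20, A = 1 260 mm², y = 230 mm, Ī = 42 000 mm⁴.
Bottom flange (beyond web): 63 × 20, A = 1 260 mm², y = 10 mm, Ī = 42 000 mm⁴.
By symmetry the centroid is at mid-height, ȳ = 120 mm.
Transfer each piece to the centroidal x-axis using Ī + A·d² with d = y − 120:
  web: d = 0 mm → contributes +13 824 000 mm⁴
  top flange (beyond web): d = 110 mm → contributes +15 288 000 mm⁴
  bottom flange (beyond web): d = -110 mm → contributes +15 288 000 mm⁴
Total I = 44 400 000 mm⁴.
For the y-axis: x̄ = 23.5 mm.
Repeating about the centroidal y-axis gives I_y = 2 758 050 mm⁴.

I_x ≈ 4.4400 × 10⁷ mm⁴, I_y ≈ 2.7581 × 10⁶ mm⁴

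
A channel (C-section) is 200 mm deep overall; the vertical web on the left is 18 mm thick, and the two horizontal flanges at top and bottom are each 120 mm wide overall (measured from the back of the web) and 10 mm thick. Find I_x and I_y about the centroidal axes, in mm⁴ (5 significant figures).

I_x ≈ 3.0428 × 10⁷ mm⁴, I_y ≈ 6.5535 × 10⁶ mm⁴

Split into non-overlapping primitives; take the origin at the lower-left of the bounding box.
Web: 18 × 200, A = 3 600 mm², y = 100 mm, Ī = 12 000 000 mm⁴.
Top flange (beyond web): 102 × 10, A = 1 020 mm², y = 195 mm, Ī = 8 500 mm⁴.
Bottom flange (beyond web): 102 × 10, A = 1 020 mm², y = 5 mm, Ī = 8 500 mm⁴.
By symmetry the centroid is at mid-height, ȳ = 100 mm.
Transfer each piece to the centroidal x-axis using Ī + A·d² with d = y − 100:
  web: d = 0 mm → contributes +12 000 000 mm⁴
  top flange (beyond web): d = 95 mm → contributes +9 214 000 mm⁴
  bottom flange (beyond web): d = -95 mm → contributes +9 214 000 mm⁴
Total I = 30 428 000 mm⁴.
For the y-axis: x̄ = 30.70213 mm.
Repeating about the centroidal y-axis gives I_y = 6 553 540 mm⁴.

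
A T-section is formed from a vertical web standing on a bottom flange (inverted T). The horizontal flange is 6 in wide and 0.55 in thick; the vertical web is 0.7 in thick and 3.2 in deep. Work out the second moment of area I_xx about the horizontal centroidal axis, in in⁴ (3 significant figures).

I_xx ≈ 6.69 in⁴

Break the section into simple shapes (no overlaps), measuring from the bottom-left corner of the bounding box.
Flange: 6 × 0.55, A = 3.3 in², y = 0.275 in, Ī = 0.083188 in⁴.
Web: 0.7 × 3.2, A = 2.24 in², y = 2.15 in, Ī = 1.9115 in⁴.
Centroid: ȳ = ΣA·y / ΣA = 1.0331 in.
Transfer each piece to the horizontal centroidal axis using Ī + A·d² with d = y − 1.0331:
  flange: d = -0.75812 in → contributes +1.9799 in⁴
  web: d = 1.1169 in → contributes +4.7057 in⁴
Total I = 6.6855 in⁴.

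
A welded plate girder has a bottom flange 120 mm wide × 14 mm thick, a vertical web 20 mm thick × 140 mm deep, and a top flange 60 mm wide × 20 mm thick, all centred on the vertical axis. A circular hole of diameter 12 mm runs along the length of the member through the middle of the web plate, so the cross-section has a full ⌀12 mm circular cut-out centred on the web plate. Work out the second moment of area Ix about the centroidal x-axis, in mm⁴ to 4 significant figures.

Break the section into simple shapes (no overlaps), measuring from the bottom-left corner of the bounding box.
Bottom plate: 120 × 14, A = 1 680 mm², y = 7 mm, Ī = 27 440 mm⁴.
Web plate: 20 × 140, A = 2 800 mm², y = 84 mm, Ī = 4 573 333 mm⁴.
Top plate: 60 × 20, A = 1 200 mm², y = 164 mm, Ī = 40 000 mm⁴.
Hole (subtracted): ⌀12, A = 113.097 mm², y = 84 mm, Ī = 1017.88 mm⁴.
Centroid: ȳ = ΣA·y / ΣA = 78.0074 mm.
Transfer each piece to the centroidal x-axis using Ī + A·d² with d = y − 78.0074:
  bottom plate: d = -71.0074 mm → contributes +8 498 095 mm⁴
  web plate: d = 5.99256 mm → contributes +4 673 884 mm⁴
  top plate: d = 85.9926 mm → contributes +8 913 665 mm⁴
  hole: d = 5.99256 mm → contributes −5079.29 mm⁴
Total I = 22 080 564 mm⁴.

Ix ≈ 2.208 × 10⁷ mm⁴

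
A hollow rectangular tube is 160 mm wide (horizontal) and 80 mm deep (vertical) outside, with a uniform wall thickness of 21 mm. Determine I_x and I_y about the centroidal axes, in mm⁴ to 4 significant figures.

Split into non-overlapping primitives; take the origin at the lower-left of the bounding box.
Outer rectangle: 160 × 80, A = 12 800 mm², y = 40 mm, Ī = 6 826 667 mm⁴.
Inner void (subtracted): 118 × 38, A = 4 484 mm², y = 40 mm, Ī = 539 575 mm⁴.
By symmetry the centroid is at mid-height, ȳ = 40 mm.
All pieces are centred on the centroidal x-axis, so I = ΣĪ (holes subtracted) = 6 287 092 mm⁴.
Repeating about the centroidal y-axis gives I_y = 22 103 732 mm⁴.

I_x ≈ 6.287 × 10⁶ mm⁴, I_y ≈ 2.210 × 10⁷ mm⁴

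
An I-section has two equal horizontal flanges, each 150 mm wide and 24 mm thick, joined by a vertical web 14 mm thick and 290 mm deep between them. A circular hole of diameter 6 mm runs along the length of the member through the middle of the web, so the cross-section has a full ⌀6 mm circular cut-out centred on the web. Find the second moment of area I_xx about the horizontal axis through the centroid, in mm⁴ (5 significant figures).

I_xx ≈ 2.0627 × 10⁸ mm⁴

Treat the section as a set of non-overlapping primitives; coordinates are from the bounding-box lower-left.
Bottom flange: 150 × 24, A = 3 600 mm², y = 12 mm, Ī = 172 800 mm⁴.
Web: 14 × 290, A = 4 060 mm², y = 169 mm, Ī = 28 453 833 mm⁴.
Top flange: 150 × 24, A = 3 600 mm², y = 326 mm, Ī = 172 800 mm⁴.
Hole (subtracted): ⌀6, A = 28.27433 mm², y = 169 mm, Ī = 63.61725 mm⁴.
By symmetry the centroid is at mid-height, ȳ = 169 mm.
Transfer each piece to the horizontal axis through the centroid using Ī + A·d² with d = y − 169:
  bottom flange: d = -157 mm → contributes +88 909 200 mm⁴
  web: d = 0 mm → contributes +28 453 833 mm⁴
  top flange: d = 157 mm → contributes +88 909 200 mm⁴
  hole: d = 0 mm → contributes −63.61725 mm⁴
Total I = 206 272 170 mm⁴.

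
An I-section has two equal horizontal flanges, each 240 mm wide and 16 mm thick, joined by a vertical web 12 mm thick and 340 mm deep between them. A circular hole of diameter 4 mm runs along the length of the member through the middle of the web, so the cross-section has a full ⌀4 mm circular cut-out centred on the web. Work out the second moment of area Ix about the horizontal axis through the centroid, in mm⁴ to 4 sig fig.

Ix ≈ 2.828 × 10⁸ mm⁴

Treat the section as a set of non-overlapping primitives; coordinates are from the bounding-box lower-left.
Bottom flange: 240 × 16, A = 3 840 mm², y = 8 mm, Ī = 81 920 mm⁴.
Web: 12 × 340, A = 4 080 mm², y = 186 mm, Ī = 39 304 000 mm⁴.
Top flange: 240 × 16, A = 3 840 mm², y = 364 mm, Ī = 81 920 mm⁴.
Hole (subtracted): ⌀4, A = 12.5664 mm², y = 186 mm, Ī = 12.5664 mm⁴.
By symmetry the centroid is at mid-height, ȳ = 186 mm.
Transfer each piece to the horizontal axis through the centroid using Ī + A·d² with d = y − 186:
  bottom flange: d = -178 mm → contributes +121 748 480 mm⁴
  web: d = 0 mm → contributes +39 304 000 mm⁴
  top flange: d = 178 mm → contributes +121 748 480 mm⁴
  hole: d = 0 mm → contributes −12.5664 mm⁴
Total I = 282 800 947 mm⁴.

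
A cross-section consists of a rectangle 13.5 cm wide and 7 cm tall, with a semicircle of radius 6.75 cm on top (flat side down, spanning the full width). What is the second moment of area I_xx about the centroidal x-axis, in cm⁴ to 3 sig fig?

Decompose the section into non-overlapping parts with the origin at the bottom-left of its bounding rectangle.
Rectangular body: 13.5 × 7, A = 94.5 cm², y = 3.5 cm, Ī = 385.88 cm⁴.
Semicircular cap: semicircle r = 6.75, A = 71.569 cm², y = 9.8648 cm, Ī = 227.85 cm⁴.
Centroid: ȳ = ΣA·y / ΣA = 6.243 cm.
Transfer each piece to the centroidal x-axis using Ī + A·d² with d = y − 6.243:
  rectangular body: d = -2.743 cm → contributes +1096.9 cm⁴
  semicircular cap: d = 3.6218 cm → contributes +1166.7 cm⁴
Total I = 2263.5 cm⁴.

I_xx ≈ 2260 cm⁴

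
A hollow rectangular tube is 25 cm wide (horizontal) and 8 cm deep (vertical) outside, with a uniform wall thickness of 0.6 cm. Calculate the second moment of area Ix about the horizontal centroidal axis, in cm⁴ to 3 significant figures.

Split into non-overlapping primitives; take the origin at the lower-left of the bounding box.
Outer rectangle: 25 × 8, A = 200 cm², y = 4 cm, Ī = 1066.7 cm⁴.
Inner void (subtracted): 23.8 × 6.8, A = 161.84 cm², y = 4 cm, Ī = 623.62 cm⁴.
By symmetry the centroid is at mid-height, ȳ = 4 cm.
All pieces are centred on the horizontal centroidal axis, so I = ΣĪ (holes subtracted) = 443.04 cm⁴.

Ix ≈ 443 cm⁴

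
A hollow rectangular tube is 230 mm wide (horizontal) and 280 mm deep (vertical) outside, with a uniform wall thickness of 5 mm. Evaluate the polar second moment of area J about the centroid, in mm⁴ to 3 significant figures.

J ≈ 1.04 × 10⁸ mm⁴

Split into non-overlapping primitives; take the origin at the lower-left of the bounding box.
Outer rectangle: 230 × 280, A = 64 400 mm², y = 140 mm, Ī = 420 746 667 mm⁴.
Inner void (subtracted): 220 × 270, A = 59 400 mm², y = 140 mm, Ī = 360 855 000 mm⁴.
By symmetry the centroid is at mid-height, ȳ = 140 mm.
All pieces are centred on the centroidal x-axis, so I = ΣĪ (holes subtracted) = 59 891 667 mm⁴.
Repeating about the centroidal y-axis gives I_y = 44 316 667 mm⁴.
Polar second moment: J = I_x + I_y = 104 208 333 mm⁴.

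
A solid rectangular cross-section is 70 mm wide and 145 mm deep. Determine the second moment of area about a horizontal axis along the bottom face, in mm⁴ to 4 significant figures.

The section: 70 × 145, A = 10 150 mm², y = 72.5 mm, Ī = 17 783 646 mm⁴.
Transfer it to a horizontal axis along the bottom face using Ī + A·d² with d = y − 0:
  the section: d = 72.5 mm → contributes +71 134 583 mm⁴
Total I = 71 134 583 mm⁴.

I_base ≈ 7.113 × 10⁷ mm⁴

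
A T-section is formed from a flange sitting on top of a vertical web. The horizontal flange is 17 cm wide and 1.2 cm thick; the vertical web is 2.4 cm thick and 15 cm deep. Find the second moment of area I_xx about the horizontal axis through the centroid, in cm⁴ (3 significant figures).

Treat the section as a set of non-overlapping primitives; coordinates are from the bounding-box lower-left.
Flange: 17 × 1.2, A = 20.4 cm², y = 15.6 cm, Ī = 2.448 cm⁴.
Web: 2.4 × 15, A = 36 cm², y = 7.5 cm, Ī = 675 cm⁴.
Centroid: ȳ = ΣA·y / ΣA = 10.43 cm.
Transfer each piece to the horizontal axis through the centroid using Ī + A·d² with d = y − 10.43:
  flange: d = 5.1702 cm → contributes +547.76 cm⁴
  web: d = -2.9298 cm → contributes +984.01 cm⁴
Total I = 1531.8 cm⁴.

I_xx ≈ 1530 cm⁴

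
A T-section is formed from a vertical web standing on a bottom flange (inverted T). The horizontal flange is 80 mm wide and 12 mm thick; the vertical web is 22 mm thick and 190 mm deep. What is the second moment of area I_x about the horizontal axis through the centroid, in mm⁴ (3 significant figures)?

I_x ≈ 2.06 × 10⁷ mm⁴

Decompose the section into non-overlapping parts with the origin at the bottom-left of its bounding rectangle.
Flange: 80 × 12, A = 960 mm², y = 6 mm, Ī = 11 520 mm⁴.
Web: 22 × 190, A = 4 180 mm², y = 107 mm, Ī = 12 574 833 mm⁴.
Centroid: ȳ = ΣA·y / ΣA = 88.136 mm.
Transfer each piece to the horizontal axis through the centroid using Ī + A·d² with d = y − 88.136:
  flange: d = -82.136 mm → contributes +6 488 019 mm⁴
  web: d = 18.864 mm → contributes +14 062 259 mm⁴
Total I = 20 550 278 mm⁴.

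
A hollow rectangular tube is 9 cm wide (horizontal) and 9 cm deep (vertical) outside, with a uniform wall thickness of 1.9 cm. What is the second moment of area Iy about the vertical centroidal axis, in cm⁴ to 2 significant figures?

Split into non-overlapping primitives; take the origin at the lower-left of the bounding box.
Outer rectangle: 9 × 9, A = 81 cm², x = 4.5 cm, Ī = 546.8 cm⁴.
Inner void (subtracted): 5.2 × 5.2, A = 27.04 cm², x = 4.5 cm, Ī = 60.93 cm⁴.
By symmetry the centroid is at mid-width, x̄ = 4.5 cm.
All pieces are centred on the vertical centroidal axis, so I = ΣĪ (holes subtracted) = 485.8 cm⁴.

Iy ≈ 490 cm⁴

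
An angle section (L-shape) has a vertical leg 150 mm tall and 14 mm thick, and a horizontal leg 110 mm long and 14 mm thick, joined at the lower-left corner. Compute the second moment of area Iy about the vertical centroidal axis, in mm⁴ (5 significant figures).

Iy ≈ 3.5455 × 10⁶ mm⁴

Decompose the section into non-overlapping parts with the origin at the bottom-left of its bounding rectangle.
Vertical leg: 14 × 150, A = 2 100 mm², x = 7 mm, Ī = 34 300 mm⁴.
Horizontal leg (remainder): 96 × 14, A = 1 344 mm², x = 62 mm, Ī = 1 032 192 mm⁴.
Centroid: x̄ = ΣA·x / ΣA = 28.46341 mm.
Transfer each piece to the vertical centroidal axis using Ī + A·d² with d = x − 28.46341:
  vertical leg: d = -21.46341 mm → contributes +1 001 724 mm⁴
  horizontal leg (remainder): d = 33.53659 mm → contributes +2 543 792 mm⁴
Total I = 3 545 516 mm⁴.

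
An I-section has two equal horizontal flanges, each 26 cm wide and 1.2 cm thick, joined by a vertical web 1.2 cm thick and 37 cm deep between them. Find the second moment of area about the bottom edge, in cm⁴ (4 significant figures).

Decompose the section into non-overlapping parts with the origin at the bottom-left of its bounding rectangle.
Bottom flange: 26 × 1.2, A = 31.2 cm², y = 0.6 cm, Ī = 3.744 cm⁴.
Web: 1.2 × 37, A = 44.4 cm², y = 19.7 cm, Ī = 5065.3 cm⁴.
Top flange: 26 × 1.2, A = 31.2 cm², y = 38.8 cm, Ī = 3.744 cm⁴.
Transfer each piece to the base of the section using Ī + A·d² with d = y − 0:
  bottom flange: d = 0.6 cm → contributes +14.976 cm⁴
  web: d = 19.7 cm → contributes +22296.5 cm⁴
  top flange: d = 38.8 cm → contributes +46973.5 cm⁴
Total I = 69284.9 cm⁴.

I_base ≈ 6.928 × 10⁴ cm⁴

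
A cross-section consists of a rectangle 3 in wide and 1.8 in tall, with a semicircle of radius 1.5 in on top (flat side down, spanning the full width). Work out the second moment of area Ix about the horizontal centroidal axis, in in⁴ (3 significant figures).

Decompose the section into non-overlapping parts with the origin at the bottom-left of its bounding rectangle.
Rectangular body: 3 × 1.8, A = 5.4 in², y = 0.9 in, Ī = 1.458 in⁴.
Semicircular cap: semicircle r = 1.5, A = 3.5343 in², y = 2.4366 in, Ī = 0.55564 in⁴.
Centroid: ȳ = ΣA·y / ΣA = 1.5079 in.
Transfer each piece to the horizontal centroidal axis using Ī + A·d² with d = y − 1.5079:
  rectangular body: d = -0.60787 in → contributes +3.4533 in⁴
  semicircular cap: d = 0.92875 in → contributes +3.6043 in⁴
Total I = 7.0576 in⁴.

Ix ≈ 7.06 in⁴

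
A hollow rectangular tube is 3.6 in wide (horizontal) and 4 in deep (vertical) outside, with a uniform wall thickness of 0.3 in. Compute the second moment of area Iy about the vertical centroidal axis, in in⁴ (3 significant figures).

Decompose the section into non-overlapping parts with the origin at the bottom-left of its bounding rectangle.
Outer rectangle: 3.6 × 4, A = 14.4 in², x = 1.8 in, Ī = 15.552 in⁴.
Inner void (subtracted): 3 × 3.4, A = 10.2 in², x = 1.8 in, Ī = 7.65 in⁴.
By symmetry the centroid is at mid-width, x̄ = 1.8 in.
All pieces are centred on the vertical centroidal axis, so I = ΣĪ (holes subtracted) = 7.902 in⁴.

Iy ≈ 7.90 in⁴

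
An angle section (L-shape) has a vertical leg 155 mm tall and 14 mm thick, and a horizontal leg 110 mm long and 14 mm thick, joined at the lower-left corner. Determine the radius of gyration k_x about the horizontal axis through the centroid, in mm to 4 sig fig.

k_x ≈ 49.16 mm

Break the section into simple shapes (no overlaps), measuring from the bottom-left corner of the bounding box.
Vertical leg: 14 × 155, A = 2 170 mm², y = 77.5 mm, Ī = 4 344 521 mm⁴.
Horizontal leg (remainder): 96 × 14, A = 1 344 mm², y = 7 mm, Ī = 21 952 mm⁴.
Centroid: ȳ = ΣA·y / ΣA = 50.5359 mm.
Transfer each piece to the horizontal axis through the centroid using Ī + A·d² with d = y − 50.5359:
  vertical leg: d = 26.9641 mm → contributes +5 922 252 mm⁴
  horizontal leg (remainder): d = -43.5359 mm → contributes +2 569 330 mm⁴
Total I = 8 491 582 mm⁴.
Radius of gyration: k = √(I/A) = √(8 491 582 / 3 514) = 49.1579 mm.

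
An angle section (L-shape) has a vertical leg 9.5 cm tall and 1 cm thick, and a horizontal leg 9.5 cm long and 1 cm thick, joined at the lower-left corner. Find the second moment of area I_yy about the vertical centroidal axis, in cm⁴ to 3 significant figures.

I_yy ≈ 153 cm⁴

Split into non-overlapping primitives; take the origin at the lower-left of the bounding box.
Vertical leg: 1 × 9.5, A = 9.5 cm², x = 0.5 cm, Ī = 0.79167 cm⁴.
Horizontal leg (remainder): 8.5 × 1, A = 8.5 cm², x = 5.25 cm, Ī = 51.177 cm⁴.
Centroid: x̄ = ΣA·x / ΣA = 2.7431 cm.
Transfer each piece to the vertical centroidal axis using Ī + A·d² with d = x − 2.7431:
  vertical leg: d = -2.2431 cm → contributes +48.589 cm⁴
  horizontal leg (remainder): d = 2.5069 cm → contributes +104.6 cm⁴
Total I = 153.19 cm⁴.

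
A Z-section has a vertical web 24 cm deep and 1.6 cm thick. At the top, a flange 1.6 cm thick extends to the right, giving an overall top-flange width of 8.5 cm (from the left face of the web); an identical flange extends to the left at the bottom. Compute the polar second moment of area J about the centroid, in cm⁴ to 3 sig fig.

Split into non-overlapping primitives; take the origin at the lower-left of the bounding box.
Web: 1.6 × 24, A = 38.4 cm², y = 12 cm, Ī = 1843.2 cm⁴.
Top flange (beyond web): 6.9 × 1.6, A = 11.04 cm², y = 23.2 cm, Ī = 2.3552 cm⁴.
Bottom flange (beyond web): 6.9 × 1.6, A = 11.04 cm², y = 0.8 cm, Ī = 2.3552 cm⁴.
Centroid: ȳ = ΣA·y / ΣA = 12 cm.
Transfer each piece to the centroidal x-axis using Ī + A·d² with d = y − 12:
  web: d = 0 cm → contributes +1843.2 cm⁴
  top flange (beyond web): d = 11.2 cm → contributes +1387.2 cm⁴
  bottom flange (beyond web): d = -11.2 cm → contributes +1387.2 cm⁴
Total I = 4617.6 cm⁴.
For the y-axis: x̄ = 7.7 cm.
Repeating about the centroidal y-axis gives I_y = 494.61 cm⁴.
Polar second moment: J = I_x + I_y = 5112.2 cm⁴.

J ≈ 5110 cm⁴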